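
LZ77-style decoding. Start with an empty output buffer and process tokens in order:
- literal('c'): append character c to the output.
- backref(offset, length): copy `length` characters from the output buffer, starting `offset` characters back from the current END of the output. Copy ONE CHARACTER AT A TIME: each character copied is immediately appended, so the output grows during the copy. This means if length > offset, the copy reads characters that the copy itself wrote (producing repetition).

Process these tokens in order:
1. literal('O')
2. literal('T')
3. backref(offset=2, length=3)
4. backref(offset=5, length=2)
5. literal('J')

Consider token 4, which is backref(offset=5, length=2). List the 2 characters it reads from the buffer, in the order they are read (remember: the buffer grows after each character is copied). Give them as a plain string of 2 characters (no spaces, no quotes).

Answer: OT

Derivation:
Token 1: literal('O'). Output: "O"
Token 2: literal('T'). Output: "OT"
Token 3: backref(off=2, len=3) (overlapping!). Copied 'OTO' from pos 0. Output: "OTOTO"
Token 4: backref(off=5, len=2). Buffer before: "OTOTO" (len 5)
  byte 1: read out[0]='O', append. Buffer now: "OTOTOO"
  byte 2: read out[1]='T', append. Buffer now: "OTOTOOT"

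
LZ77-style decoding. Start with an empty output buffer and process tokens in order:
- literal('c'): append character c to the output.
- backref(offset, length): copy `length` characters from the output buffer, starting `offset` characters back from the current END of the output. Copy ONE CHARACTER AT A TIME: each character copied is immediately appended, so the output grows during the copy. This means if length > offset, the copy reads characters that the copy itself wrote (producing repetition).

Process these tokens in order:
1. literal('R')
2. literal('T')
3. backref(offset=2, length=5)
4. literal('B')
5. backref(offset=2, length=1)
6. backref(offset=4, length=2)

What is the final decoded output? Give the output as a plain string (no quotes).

Token 1: literal('R'). Output: "R"
Token 2: literal('T'). Output: "RT"
Token 3: backref(off=2, len=5) (overlapping!). Copied 'RTRTR' from pos 0. Output: "RTRTRTR"
Token 4: literal('B'). Output: "RTRTRTRB"
Token 5: backref(off=2, len=1). Copied 'R' from pos 6. Output: "RTRTRTRBR"
Token 6: backref(off=4, len=2). Copied 'TR' from pos 5. Output: "RTRTRTRBRTR"

Answer: RTRTRTRBRTR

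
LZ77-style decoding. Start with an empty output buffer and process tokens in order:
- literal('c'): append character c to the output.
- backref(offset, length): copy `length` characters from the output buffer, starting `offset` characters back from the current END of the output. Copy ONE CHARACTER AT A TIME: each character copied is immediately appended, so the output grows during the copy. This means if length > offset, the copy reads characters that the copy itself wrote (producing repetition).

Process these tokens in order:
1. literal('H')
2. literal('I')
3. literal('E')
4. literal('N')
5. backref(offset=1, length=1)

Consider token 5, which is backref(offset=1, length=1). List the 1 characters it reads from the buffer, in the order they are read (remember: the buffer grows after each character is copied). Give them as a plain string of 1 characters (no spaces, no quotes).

Answer: N

Derivation:
Token 1: literal('H'). Output: "H"
Token 2: literal('I'). Output: "HI"
Token 3: literal('E'). Output: "HIE"
Token 4: literal('N'). Output: "HIEN"
Token 5: backref(off=1, len=1). Buffer before: "HIEN" (len 4)
  byte 1: read out[3]='N', append. Buffer now: "HIENN"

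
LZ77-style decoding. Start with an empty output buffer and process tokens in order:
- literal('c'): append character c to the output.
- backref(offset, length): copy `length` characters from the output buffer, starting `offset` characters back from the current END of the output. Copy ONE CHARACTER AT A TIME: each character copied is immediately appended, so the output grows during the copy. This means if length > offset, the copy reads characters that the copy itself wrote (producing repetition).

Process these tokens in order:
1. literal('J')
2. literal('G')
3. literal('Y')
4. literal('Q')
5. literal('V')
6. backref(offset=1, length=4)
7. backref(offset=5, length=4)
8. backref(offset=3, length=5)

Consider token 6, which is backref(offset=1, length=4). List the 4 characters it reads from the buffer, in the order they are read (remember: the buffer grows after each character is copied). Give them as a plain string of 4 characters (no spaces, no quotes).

Answer: VVVV

Derivation:
Token 1: literal('J'). Output: "J"
Token 2: literal('G'). Output: "JG"
Token 3: literal('Y'). Output: "JGY"
Token 4: literal('Q'). Output: "JGYQ"
Token 5: literal('V'). Output: "JGYQV"
Token 6: backref(off=1, len=4). Buffer before: "JGYQV" (len 5)
  byte 1: read out[4]='V', append. Buffer now: "JGYQVV"
  byte 2: read out[5]='V', append. Buffer now: "JGYQVVV"
  byte 3: read out[6]='V', append. Buffer now: "JGYQVVVV"
  byte 4: read out[7]='V', append. Buffer now: "JGYQVVVVV"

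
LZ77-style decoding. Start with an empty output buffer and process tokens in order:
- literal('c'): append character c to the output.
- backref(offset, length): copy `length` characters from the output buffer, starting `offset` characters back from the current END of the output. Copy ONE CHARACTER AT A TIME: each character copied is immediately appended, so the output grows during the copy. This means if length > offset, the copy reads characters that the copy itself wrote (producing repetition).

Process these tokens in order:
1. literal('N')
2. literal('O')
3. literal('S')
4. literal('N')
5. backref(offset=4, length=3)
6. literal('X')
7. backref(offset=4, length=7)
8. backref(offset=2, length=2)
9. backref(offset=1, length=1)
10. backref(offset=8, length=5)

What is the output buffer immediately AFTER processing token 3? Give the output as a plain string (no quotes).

Answer: NOS

Derivation:
Token 1: literal('N'). Output: "N"
Token 2: literal('O'). Output: "NO"
Token 3: literal('S'). Output: "NOS"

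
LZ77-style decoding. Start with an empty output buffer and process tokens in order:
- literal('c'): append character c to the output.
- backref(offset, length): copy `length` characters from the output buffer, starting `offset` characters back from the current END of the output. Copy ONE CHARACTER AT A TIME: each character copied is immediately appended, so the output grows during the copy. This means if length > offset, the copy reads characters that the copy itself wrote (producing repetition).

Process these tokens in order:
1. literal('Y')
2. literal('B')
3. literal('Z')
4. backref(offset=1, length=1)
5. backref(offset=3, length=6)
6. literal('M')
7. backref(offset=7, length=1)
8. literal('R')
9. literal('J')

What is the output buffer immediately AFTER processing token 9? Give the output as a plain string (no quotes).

Token 1: literal('Y'). Output: "Y"
Token 2: literal('B'). Output: "YB"
Token 3: literal('Z'). Output: "YBZ"
Token 4: backref(off=1, len=1). Copied 'Z' from pos 2. Output: "YBZZ"
Token 5: backref(off=3, len=6) (overlapping!). Copied 'BZZBZZ' from pos 1. Output: "YBZZBZZBZZ"
Token 6: literal('M'). Output: "YBZZBZZBZZM"
Token 7: backref(off=7, len=1). Copied 'B' from pos 4. Output: "YBZZBZZBZZMB"
Token 8: literal('R'). Output: "YBZZBZZBZZMBR"
Token 9: literal('J'). Output: "YBZZBZZBZZMBRJ"

Answer: YBZZBZZBZZMBRJ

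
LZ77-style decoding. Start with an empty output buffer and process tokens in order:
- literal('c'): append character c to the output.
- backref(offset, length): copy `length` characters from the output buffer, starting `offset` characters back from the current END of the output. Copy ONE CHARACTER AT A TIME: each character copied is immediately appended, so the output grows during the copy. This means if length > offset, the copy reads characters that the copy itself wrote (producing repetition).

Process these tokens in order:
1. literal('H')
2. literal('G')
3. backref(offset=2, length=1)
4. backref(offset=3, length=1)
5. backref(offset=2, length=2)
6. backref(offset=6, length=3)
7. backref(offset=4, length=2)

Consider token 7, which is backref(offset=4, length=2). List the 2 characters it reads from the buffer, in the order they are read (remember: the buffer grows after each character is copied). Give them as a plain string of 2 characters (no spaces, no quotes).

Token 1: literal('H'). Output: "H"
Token 2: literal('G'). Output: "HG"
Token 3: backref(off=2, len=1). Copied 'H' from pos 0. Output: "HGH"
Token 4: backref(off=3, len=1). Copied 'H' from pos 0. Output: "HGHH"
Token 5: backref(off=2, len=2). Copied 'HH' from pos 2. Output: "HGHHHH"
Token 6: backref(off=6, len=3). Copied 'HGH' from pos 0. Output: "HGHHHHHGH"
Token 7: backref(off=4, len=2). Buffer before: "HGHHHHHGH" (len 9)
  byte 1: read out[5]='H', append. Buffer now: "HGHHHHHGHH"
  byte 2: read out[6]='H', append. Buffer now: "HGHHHHHGHHH"

Answer: HH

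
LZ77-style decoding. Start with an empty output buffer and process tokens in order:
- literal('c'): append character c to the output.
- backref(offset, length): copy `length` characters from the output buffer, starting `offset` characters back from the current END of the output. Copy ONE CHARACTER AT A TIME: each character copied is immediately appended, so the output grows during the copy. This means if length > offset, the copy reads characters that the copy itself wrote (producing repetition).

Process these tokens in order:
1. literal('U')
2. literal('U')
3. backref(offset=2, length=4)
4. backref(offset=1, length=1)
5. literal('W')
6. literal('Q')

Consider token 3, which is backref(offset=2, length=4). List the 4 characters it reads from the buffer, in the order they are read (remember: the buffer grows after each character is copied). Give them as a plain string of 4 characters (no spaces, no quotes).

Answer: UUUU

Derivation:
Token 1: literal('U'). Output: "U"
Token 2: literal('U'). Output: "UU"
Token 3: backref(off=2, len=4). Buffer before: "UU" (len 2)
  byte 1: read out[0]='U', append. Buffer now: "UUU"
  byte 2: read out[1]='U', append. Buffer now: "UUUU"
  byte 3: read out[2]='U', append. Buffer now: "UUUUU"
  byte 4: read out[3]='U', append. Buffer now: "UUUUUU"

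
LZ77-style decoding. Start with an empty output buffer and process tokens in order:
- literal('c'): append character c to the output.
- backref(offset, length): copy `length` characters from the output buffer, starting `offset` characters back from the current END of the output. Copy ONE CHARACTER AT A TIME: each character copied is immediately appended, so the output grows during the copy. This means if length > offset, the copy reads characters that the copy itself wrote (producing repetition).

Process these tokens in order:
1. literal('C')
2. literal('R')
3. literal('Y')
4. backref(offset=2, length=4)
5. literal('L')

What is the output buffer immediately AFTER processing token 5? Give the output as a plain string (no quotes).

Token 1: literal('C'). Output: "C"
Token 2: literal('R'). Output: "CR"
Token 3: literal('Y'). Output: "CRY"
Token 4: backref(off=2, len=4) (overlapping!). Copied 'RYRY' from pos 1. Output: "CRYRYRY"
Token 5: literal('L'). Output: "CRYRYRYL"

Answer: CRYRYRYL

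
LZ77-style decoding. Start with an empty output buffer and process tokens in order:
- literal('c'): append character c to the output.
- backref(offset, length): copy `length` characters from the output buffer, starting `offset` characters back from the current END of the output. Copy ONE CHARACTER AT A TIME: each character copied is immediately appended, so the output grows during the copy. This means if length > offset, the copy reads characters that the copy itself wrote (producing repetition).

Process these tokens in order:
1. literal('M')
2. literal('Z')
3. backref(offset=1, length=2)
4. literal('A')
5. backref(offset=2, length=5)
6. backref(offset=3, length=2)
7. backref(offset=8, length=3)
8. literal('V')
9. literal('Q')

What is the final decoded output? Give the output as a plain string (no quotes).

Token 1: literal('M'). Output: "M"
Token 2: literal('Z'). Output: "MZ"
Token 3: backref(off=1, len=2) (overlapping!). Copied 'ZZ' from pos 1. Output: "MZZZ"
Token 4: literal('A'). Output: "MZZZA"
Token 5: backref(off=2, len=5) (overlapping!). Copied 'ZAZAZ' from pos 3. Output: "MZZZAZAZAZ"
Token 6: backref(off=3, len=2). Copied 'ZA' from pos 7. Output: "MZZZAZAZAZZA"
Token 7: backref(off=8, len=3). Copied 'AZA' from pos 4. Output: "MZZZAZAZAZZAAZA"
Token 8: literal('V'). Output: "MZZZAZAZAZZAAZAV"
Token 9: literal('Q'). Output: "MZZZAZAZAZZAAZAVQ"

Answer: MZZZAZAZAZZAAZAVQ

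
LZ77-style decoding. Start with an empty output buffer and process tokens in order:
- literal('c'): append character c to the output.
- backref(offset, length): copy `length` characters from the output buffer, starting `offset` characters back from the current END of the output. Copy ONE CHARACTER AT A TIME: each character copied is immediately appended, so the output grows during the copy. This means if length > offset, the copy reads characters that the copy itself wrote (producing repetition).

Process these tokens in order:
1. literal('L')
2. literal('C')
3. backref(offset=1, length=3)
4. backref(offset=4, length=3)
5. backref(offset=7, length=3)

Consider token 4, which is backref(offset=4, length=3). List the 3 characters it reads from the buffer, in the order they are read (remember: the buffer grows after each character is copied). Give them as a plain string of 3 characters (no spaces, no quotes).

Token 1: literal('L'). Output: "L"
Token 2: literal('C'). Output: "LC"
Token 3: backref(off=1, len=3) (overlapping!). Copied 'CCC' from pos 1. Output: "LCCCC"
Token 4: backref(off=4, len=3). Buffer before: "LCCCC" (len 5)
  byte 1: read out[1]='C', append. Buffer now: "LCCCCC"
  byte 2: read out[2]='C', append. Buffer now: "LCCCCCC"
  byte 3: read out[3]='C', append. Buffer now: "LCCCCCCC"

Answer: CCC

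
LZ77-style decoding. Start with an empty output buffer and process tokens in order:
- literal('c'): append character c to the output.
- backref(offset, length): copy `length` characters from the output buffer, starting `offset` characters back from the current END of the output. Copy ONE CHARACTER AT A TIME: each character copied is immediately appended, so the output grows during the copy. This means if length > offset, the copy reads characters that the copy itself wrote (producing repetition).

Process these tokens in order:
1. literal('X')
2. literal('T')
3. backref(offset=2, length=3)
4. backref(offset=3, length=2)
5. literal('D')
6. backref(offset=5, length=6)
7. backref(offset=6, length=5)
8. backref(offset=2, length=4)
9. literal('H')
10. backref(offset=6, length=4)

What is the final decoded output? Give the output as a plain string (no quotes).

Token 1: literal('X'). Output: "X"
Token 2: literal('T'). Output: "XT"
Token 3: backref(off=2, len=3) (overlapping!). Copied 'XTX' from pos 0. Output: "XTXTX"
Token 4: backref(off=3, len=2). Copied 'XT' from pos 2. Output: "XTXTXXT"
Token 5: literal('D'). Output: "XTXTXXTD"
Token 6: backref(off=5, len=6) (overlapping!). Copied 'TXXTDT' from pos 3. Output: "XTXTXXTDTXXTDT"
Token 7: backref(off=6, len=5). Copied 'TXXTD' from pos 8. Output: "XTXTXXTDTXXTDTTXXTD"
Token 8: backref(off=2, len=4) (overlapping!). Copied 'TDTD' from pos 17. Output: "XTXTXXTDTXXTDTTXXTDTDTD"
Token 9: literal('H'). Output: "XTXTXXTDTXXTDTTXXTDTDTDH"
Token 10: backref(off=6, len=4). Copied 'DTDT' from pos 18. Output: "XTXTXXTDTXXTDTTXXTDTDTDHDTDT"

Answer: XTXTXXTDTXXTDTTXXTDTDTDHDTDT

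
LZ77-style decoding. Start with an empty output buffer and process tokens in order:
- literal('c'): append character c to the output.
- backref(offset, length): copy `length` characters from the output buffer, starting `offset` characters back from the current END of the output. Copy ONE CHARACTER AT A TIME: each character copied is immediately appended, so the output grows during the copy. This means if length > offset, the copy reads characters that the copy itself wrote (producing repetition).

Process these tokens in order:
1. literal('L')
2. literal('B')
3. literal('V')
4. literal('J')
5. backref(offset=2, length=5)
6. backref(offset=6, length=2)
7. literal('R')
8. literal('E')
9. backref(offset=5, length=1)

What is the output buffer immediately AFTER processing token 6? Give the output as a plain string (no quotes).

Token 1: literal('L'). Output: "L"
Token 2: literal('B'). Output: "LB"
Token 3: literal('V'). Output: "LBV"
Token 4: literal('J'). Output: "LBVJ"
Token 5: backref(off=2, len=5) (overlapping!). Copied 'VJVJV' from pos 2. Output: "LBVJVJVJV"
Token 6: backref(off=6, len=2). Copied 'JV' from pos 3. Output: "LBVJVJVJVJV"

Answer: LBVJVJVJVJV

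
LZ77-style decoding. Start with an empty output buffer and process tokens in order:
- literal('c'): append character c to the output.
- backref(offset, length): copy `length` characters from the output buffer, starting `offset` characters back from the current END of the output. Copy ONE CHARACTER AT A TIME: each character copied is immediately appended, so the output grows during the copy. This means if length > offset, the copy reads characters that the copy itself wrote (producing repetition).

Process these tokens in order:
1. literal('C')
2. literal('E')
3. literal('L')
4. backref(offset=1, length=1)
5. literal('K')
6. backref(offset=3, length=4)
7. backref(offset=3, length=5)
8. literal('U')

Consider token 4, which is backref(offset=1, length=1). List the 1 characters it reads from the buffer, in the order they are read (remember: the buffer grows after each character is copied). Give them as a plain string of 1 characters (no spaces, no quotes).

Answer: L

Derivation:
Token 1: literal('C'). Output: "C"
Token 2: literal('E'). Output: "CE"
Token 3: literal('L'). Output: "CEL"
Token 4: backref(off=1, len=1). Buffer before: "CEL" (len 3)
  byte 1: read out[2]='L', append. Buffer now: "CELL"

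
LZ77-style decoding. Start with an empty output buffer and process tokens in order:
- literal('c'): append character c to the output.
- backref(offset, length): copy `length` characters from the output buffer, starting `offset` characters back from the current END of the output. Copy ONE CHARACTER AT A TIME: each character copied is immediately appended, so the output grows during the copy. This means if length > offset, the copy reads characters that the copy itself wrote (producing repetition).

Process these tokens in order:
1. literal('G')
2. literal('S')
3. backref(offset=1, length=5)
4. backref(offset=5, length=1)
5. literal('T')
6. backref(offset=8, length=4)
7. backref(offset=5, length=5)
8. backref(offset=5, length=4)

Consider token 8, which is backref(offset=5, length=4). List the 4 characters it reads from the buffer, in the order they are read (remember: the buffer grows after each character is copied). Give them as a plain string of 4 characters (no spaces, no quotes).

Token 1: literal('G'). Output: "G"
Token 2: literal('S'). Output: "GS"
Token 3: backref(off=1, len=5) (overlapping!). Copied 'SSSSS' from pos 1. Output: "GSSSSSS"
Token 4: backref(off=5, len=1). Copied 'S' from pos 2. Output: "GSSSSSSS"
Token 5: literal('T'). Output: "GSSSSSSST"
Token 6: backref(off=8, len=4). Copied 'SSSS' from pos 1. Output: "GSSSSSSSTSSSS"
Token 7: backref(off=5, len=5). Copied 'TSSSS' from pos 8. Output: "GSSSSSSSTSSSSTSSSS"
Token 8: backref(off=5, len=4). Buffer before: "GSSSSSSSTSSSSTSSSS" (len 18)
  byte 1: read out[13]='T', append. Buffer now: "GSSSSSSSTSSSSTSSSST"
  byte 2: read out[14]='S', append. Buffer now: "GSSSSSSSTSSSSTSSSSTS"
  byte 3: read out[15]='S', append. Buffer now: "GSSSSSSSTSSSSTSSSSTSS"
  byte 4: read out[16]='S', append. Buffer now: "GSSSSSSSTSSSSTSSSSTSSS"

Answer: TSSS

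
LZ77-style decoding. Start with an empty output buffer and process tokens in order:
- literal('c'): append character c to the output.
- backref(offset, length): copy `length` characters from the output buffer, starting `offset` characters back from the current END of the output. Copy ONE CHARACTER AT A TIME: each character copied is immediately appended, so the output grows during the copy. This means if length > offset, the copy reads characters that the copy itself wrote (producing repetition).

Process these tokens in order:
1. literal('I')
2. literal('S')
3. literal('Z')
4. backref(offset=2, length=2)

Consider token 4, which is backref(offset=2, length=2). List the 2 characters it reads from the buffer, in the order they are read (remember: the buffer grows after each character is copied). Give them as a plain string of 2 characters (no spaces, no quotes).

Answer: SZ

Derivation:
Token 1: literal('I'). Output: "I"
Token 2: literal('S'). Output: "IS"
Token 3: literal('Z'). Output: "ISZ"
Token 4: backref(off=2, len=2). Buffer before: "ISZ" (len 3)
  byte 1: read out[1]='S', append. Buffer now: "ISZS"
  byte 2: read out[2]='Z', append. Buffer now: "ISZSZ"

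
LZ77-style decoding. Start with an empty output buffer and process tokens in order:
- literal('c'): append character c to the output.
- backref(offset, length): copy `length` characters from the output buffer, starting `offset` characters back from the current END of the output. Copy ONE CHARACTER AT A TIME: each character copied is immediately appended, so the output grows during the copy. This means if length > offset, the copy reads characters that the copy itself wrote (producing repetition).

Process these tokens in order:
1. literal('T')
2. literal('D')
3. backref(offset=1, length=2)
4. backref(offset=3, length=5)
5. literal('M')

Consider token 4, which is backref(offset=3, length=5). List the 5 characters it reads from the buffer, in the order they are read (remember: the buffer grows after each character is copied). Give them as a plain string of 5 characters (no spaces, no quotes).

Answer: DDDDD

Derivation:
Token 1: literal('T'). Output: "T"
Token 2: literal('D'). Output: "TD"
Token 3: backref(off=1, len=2) (overlapping!). Copied 'DD' from pos 1. Output: "TDDD"
Token 4: backref(off=3, len=5). Buffer before: "TDDD" (len 4)
  byte 1: read out[1]='D', append. Buffer now: "TDDDD"
  byte 2: read out[2]='D', append. Buffer now: "TDDDDD"
  byte 3: read out[3]='D', append. Buffer now: "TDDDDDD"
  byte 4: read out[4]='D', append. Buffer now: "TDDDDDDD"
  byte 5: read out[5]='D', append. Buffer now: "TDDDDDDDD"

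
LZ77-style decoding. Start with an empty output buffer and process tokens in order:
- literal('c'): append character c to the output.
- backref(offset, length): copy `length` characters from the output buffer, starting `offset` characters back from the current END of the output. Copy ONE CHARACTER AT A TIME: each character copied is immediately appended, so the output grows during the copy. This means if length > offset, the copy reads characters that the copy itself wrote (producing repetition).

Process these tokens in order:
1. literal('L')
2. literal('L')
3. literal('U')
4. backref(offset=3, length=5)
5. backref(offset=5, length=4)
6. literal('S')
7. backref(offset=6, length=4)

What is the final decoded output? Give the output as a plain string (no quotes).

Token 1: literal('L'). Output: "L"
Token 2: literal('L'). Output: "LL"
Token 3: literal('U'). Output: "LLU"
Token 4: backref(off=3, len=5) (overlapping!). Copied 'LLULL' from pos 0. Output: "LLULLULL"
Token 5: backref(off=5, len=4). Copied 'LLUL' from pos 3. Output: "LLULLULLLLUL"
Token 6: literal('S'). Output: "LLULLULLLLULS"
Token 7: backref(off=6, len=4). Copied 'LLLU' from pos 7. Output: "LLULLULLLLULSLLLU"

Answer: LLULLULLLLULSLLLU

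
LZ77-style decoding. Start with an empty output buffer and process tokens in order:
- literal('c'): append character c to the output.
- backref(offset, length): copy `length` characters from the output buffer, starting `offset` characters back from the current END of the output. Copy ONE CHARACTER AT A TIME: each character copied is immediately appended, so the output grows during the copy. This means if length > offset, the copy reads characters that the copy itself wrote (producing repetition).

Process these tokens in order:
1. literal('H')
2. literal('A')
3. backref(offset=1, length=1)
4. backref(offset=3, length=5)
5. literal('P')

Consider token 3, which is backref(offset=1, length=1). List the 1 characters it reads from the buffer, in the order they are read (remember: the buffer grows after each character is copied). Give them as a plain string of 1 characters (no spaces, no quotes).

Answer: A

Derivation:
Token 1: literal('H'). Output: "H"
Token 2: literal('A'). Output: "HA"
Token 3: backref(off=1, len=1). Buffer before: "HA" (len 2)
  byte 1: read out[1]='A', append. Buffer now: "HAA"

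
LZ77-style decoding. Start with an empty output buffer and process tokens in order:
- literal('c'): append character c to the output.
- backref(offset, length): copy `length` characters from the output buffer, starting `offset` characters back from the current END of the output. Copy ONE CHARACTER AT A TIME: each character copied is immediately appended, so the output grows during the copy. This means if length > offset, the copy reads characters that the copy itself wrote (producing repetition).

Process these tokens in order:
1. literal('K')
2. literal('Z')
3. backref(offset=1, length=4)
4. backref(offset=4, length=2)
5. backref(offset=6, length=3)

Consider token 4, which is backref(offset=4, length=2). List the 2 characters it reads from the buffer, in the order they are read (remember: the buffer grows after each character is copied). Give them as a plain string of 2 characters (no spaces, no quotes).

Answer: ZZ

Derivation:
Token 1: literal('K'). Output: "K"
Token 2: literal('Z'). Output: "KZ"
Token 3: backref(off=1, len=4) (overlapping!). Copied 'ZZZZ' from pos 1. Output: "KZZZZZ"
Token 4: backref(off=4, len=2). Buffer before: "KZZZZZ" (len 6)
  byte 1: read out[2]='Z', append. Buffer now: "KZZZZZZ"
  byte 2: read out[3]='Z', append. Buffer now: "KZZZZZZZ"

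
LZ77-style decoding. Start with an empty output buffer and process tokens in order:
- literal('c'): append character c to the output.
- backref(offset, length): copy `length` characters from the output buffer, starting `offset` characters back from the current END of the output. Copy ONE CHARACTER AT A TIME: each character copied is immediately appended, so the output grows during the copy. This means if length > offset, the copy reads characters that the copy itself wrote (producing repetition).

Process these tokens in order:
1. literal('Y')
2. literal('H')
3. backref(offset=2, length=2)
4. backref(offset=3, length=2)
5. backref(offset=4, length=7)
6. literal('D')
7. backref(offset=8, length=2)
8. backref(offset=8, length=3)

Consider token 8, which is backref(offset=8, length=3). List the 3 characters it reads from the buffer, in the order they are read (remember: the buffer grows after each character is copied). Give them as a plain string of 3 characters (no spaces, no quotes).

Token 1: literal('Y'). Output: "Y"
Token 2: literal('H'). Output: "YH"
Token 3: backref(off=2, len=2). Copied 'YH' from pos 0. Output: "YHYH"
Token 4: backref(off=3, len=2). Copied 'HY' from pos 1. Output: "YHYHHY"
Token 5: backref(off=4, len=7) (overlapping!). Copied 'YHHYYHH' from pos 2. Output: "YHYHHYYHHYYHH"
Token 6: literal('D'). Output: "YHYHHYYHHYYHHD"
Token 7: backref(off=8, len=2). Copied 'YH' from pos 6. Output: "YHYHHYYHHYYHHDYH"
Token 8: backref(off=8, len=3). Buffer before: "YHYHHYYHHYYHHDYH" (len 16)
  byte 1: read out[8]='H', append. Buffer now: "YHYHHYYHHYYHHDYHH"
  byte 2: read out[9]='Y', append. Buffer now: "YHYHHYYHHYYHHDYHHY"
  byte 3: read out[10]='Y', append. Buffer now: "YHYHHYYHHYYHHDYHHYY"

Answer: HYY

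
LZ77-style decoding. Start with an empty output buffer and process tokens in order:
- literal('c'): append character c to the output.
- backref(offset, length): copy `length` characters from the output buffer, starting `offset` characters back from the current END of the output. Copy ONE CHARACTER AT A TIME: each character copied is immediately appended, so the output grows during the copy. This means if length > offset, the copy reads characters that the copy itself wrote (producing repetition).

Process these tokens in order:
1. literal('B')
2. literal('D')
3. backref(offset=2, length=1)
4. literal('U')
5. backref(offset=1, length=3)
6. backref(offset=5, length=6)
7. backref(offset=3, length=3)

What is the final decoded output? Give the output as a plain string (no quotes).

Answer: BDBUUUUBUUUUBUUB

Derivation:
Token 1: literal('B'). Output: "B"
Token 2: literal('D'). Output: "BD"
Token 3: backref(off=2, len=1). Copied 'B' from pos 0. Output: "BDB"
Token 4: literal('U'). Output: "BDBU"
Token 5: backref(off=1, len=3) (overlapping!). Copied 'UUU' from pos 3. Output: "BDBUUUU"
Token 6: backref(off=5, len=6) (overlapping!). Copied 'BUUUUB' from pos 2. Output: "BDBUUUUBUUUUB"
Token 7: backref(off=3, len=3). Copied 'UUB' from pos 10. Output: "BDBUUUUBUUUUBUUB"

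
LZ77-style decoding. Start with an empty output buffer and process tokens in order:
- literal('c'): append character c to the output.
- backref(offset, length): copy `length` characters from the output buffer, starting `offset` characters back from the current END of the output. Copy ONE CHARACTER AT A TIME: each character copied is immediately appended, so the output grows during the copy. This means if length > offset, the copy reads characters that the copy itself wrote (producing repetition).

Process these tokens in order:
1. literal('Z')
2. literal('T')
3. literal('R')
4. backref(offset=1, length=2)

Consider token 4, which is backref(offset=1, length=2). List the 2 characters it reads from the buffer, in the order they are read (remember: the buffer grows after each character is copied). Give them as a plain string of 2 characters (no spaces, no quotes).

Answer: RR

Derivation:
Token 1: literal('Z'). Output: "Z"
Token 2: literal('T'). Output: "ZT"
Token 3: literal('R'). Output: "ZTR"
Token 4: backref(off=1, len=2). Buffer before: "ZTR" (len 3)
  byte 1: read out[2]='R', append. Buffer now: "ZTRR"
  byte 2: read out[3]='R', append. Buffer now: "ZTRRR"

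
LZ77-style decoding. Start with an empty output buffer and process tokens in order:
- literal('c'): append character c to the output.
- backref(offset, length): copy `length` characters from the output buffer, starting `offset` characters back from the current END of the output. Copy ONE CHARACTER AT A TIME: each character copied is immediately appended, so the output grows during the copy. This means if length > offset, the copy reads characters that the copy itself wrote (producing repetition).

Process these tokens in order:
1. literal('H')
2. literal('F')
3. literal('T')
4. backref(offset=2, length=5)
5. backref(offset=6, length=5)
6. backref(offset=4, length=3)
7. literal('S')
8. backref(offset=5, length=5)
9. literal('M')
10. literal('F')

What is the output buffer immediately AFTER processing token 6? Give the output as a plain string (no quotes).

Answer: HFTFTFTFTFTFTFTF

Derivation:
Token 1: literal('H'). Output: "H"
Token 2: literal('F'). Output: "HF"
Token 3: literal('T'). Output: "HFT"
Token 4: backref(off=2, len=5) (overlapping!). Copied 'FTFTF' from pos 1. Output: "HFTFTFTF"
Token 5: backref(off=6, len=5). Copied 'TFTFT' from pos 2. Output: "HFTFTFTFTFTFT"
Token 6: backref(off=4, len=3). Copied 'FTF' from pos 9. Output: "HFTFTFTFTFTFTFTF"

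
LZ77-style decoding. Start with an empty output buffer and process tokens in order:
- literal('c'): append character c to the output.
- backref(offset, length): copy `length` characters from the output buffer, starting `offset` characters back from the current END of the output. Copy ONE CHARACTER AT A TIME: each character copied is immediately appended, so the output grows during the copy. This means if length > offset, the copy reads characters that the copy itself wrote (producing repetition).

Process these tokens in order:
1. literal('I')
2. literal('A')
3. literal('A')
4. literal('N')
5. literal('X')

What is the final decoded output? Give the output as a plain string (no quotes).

Token 1: literal('I'). Output: "I"
Token 2: literal('A'). Output: "IA"
Token 3: literal('A'). Output: "IAA"
Token 4: literal('N'). Output: "IAAN"
Token 5: literal('X'). Output: "IAANX"

Answer: IAANX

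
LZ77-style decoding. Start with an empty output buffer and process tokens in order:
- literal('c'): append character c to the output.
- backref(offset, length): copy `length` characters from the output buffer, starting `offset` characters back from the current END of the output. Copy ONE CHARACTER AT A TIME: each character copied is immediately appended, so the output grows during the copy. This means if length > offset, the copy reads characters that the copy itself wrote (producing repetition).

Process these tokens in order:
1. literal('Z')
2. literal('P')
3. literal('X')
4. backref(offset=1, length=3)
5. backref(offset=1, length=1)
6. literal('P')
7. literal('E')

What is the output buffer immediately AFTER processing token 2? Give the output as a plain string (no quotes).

Token 1: literal('Z'). Output: "Z"
Token 2: literal('P'). Output: "ZP"

Answer: ZP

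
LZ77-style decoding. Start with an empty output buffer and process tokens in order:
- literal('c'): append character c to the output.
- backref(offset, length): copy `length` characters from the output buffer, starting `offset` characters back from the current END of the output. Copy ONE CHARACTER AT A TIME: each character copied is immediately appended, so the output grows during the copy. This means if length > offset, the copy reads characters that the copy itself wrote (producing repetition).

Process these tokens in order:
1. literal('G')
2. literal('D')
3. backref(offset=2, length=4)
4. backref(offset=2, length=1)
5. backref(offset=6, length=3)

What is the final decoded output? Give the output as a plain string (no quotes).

Answer: GDGDGDGDGD

Derivation:
Token 1: literal('G'). Output: "G"
Token 2: literal('D'). Output: "GD"
Token 3: backref(off=2, len=4) (overlapping!). Copied 'GDGD' from pos 0. Output: "GDGDGD"
Token 4: backref(off=2, len=1). Copied 'G' from pos 4. Output: "GDGDGDG"
Token 5: backref(off=6, len=3). Copied 'DGD' from pos 1. Output: "GDGDGDGDGD"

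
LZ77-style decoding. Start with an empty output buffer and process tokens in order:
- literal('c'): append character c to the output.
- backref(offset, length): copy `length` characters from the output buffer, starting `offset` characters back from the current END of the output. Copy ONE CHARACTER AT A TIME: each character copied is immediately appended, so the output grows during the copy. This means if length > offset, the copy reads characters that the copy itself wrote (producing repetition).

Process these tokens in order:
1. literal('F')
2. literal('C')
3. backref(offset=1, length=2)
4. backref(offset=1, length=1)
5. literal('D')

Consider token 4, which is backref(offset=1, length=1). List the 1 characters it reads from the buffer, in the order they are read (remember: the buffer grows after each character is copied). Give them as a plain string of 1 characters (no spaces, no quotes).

Answer: C

Derivation:
Token 1: literal('F'). Output: "F"
Token 2: literal('C'). Output: "FC"
Token 3: backref(off=1, len=2) (overlapping!). Copied 'CC' from pos 1. Output: "FCCC"
Token 4: backref(off=1, len=1). Buffer before: "FCCC" (len 4)
  byte 1: read out[3]='C', append. Buffer now: "FCCCC"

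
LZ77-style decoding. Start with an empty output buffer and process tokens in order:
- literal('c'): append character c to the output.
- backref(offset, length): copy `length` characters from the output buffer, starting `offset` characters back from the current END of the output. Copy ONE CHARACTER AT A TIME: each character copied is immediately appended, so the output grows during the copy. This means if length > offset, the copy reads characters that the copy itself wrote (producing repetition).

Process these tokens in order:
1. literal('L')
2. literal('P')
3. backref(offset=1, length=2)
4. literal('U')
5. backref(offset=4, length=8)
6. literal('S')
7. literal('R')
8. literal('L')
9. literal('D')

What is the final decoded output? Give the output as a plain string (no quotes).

Answer: LPPPUPPPUPPPUSRLD

Derivation:
Token 1: literal('L'). Output: "L"
Token 2: literal('P'). Output: "LP"
Token 3: backref(off=1, len=2) (overlapping!). Copied 'PP' from pos 1. Output: "LPPP"
Token 4: literal('U'). Output: "LPPPU"
Token 5: backref(off=4, len=8) (overlapping!). Copied 'PPPUPPPU' from pos 1. Output: "LPPPUPPPUPPPU"
Token 6: literal('S'). Output: "LPPPUPPPUPPPUS"
Token 7: literal('R'). Output: "LPPPUPPPUPPPUSR"
Token 8: literal('L'). Output: "LPPPUPPPUPPPUSRL"
Token 9: literal('D'). Output: "LPPPUPPPUPPPUSRLD"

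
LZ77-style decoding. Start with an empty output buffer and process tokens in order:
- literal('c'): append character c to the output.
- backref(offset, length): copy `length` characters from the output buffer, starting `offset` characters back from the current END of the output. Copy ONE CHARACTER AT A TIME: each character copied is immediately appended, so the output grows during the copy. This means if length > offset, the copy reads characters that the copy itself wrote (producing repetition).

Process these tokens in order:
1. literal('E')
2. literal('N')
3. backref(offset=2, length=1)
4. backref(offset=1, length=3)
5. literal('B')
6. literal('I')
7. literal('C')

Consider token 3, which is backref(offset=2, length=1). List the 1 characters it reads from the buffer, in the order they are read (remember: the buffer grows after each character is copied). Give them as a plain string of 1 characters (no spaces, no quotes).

Answer: E

Derivation:
Token 1: literal('E'). Output: "E"
Token 2: literal('N'). Output: "EN"
Token 3: backref(off=2, len=1). Buffer before: "EN" (len 2)
  byte 1: read out[0]='E', append. Buffer now: "ENE"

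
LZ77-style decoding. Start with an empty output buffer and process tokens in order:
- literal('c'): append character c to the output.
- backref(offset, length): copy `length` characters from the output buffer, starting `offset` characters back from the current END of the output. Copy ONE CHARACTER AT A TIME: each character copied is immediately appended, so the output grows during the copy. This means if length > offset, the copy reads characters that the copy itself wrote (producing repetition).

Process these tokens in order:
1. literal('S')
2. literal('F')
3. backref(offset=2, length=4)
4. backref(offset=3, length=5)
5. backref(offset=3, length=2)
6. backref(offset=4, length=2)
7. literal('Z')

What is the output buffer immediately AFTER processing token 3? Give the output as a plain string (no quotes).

Answer: SFSFSF

Derivation:
Token 1: literal('S'). Output: "S"
Token 2: literal('F'). Output: "SF"
Token 3: backref(off=2, len=4) (overlapping!). Copied 'SFSF' from pos 0. Output: "SFSFSF"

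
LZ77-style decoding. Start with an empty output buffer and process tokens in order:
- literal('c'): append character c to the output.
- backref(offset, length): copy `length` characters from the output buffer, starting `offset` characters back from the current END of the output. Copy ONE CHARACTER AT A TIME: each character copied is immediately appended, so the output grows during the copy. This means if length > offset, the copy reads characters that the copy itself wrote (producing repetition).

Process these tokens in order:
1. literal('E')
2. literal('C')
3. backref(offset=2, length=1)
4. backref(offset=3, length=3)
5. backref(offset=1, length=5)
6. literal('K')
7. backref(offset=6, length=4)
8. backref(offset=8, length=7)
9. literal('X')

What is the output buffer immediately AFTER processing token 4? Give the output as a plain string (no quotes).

Token 1: literal('E'). Output: "E"
Token 2: literal('C'). Output: "EC"
Token 3: backref(off=2, len=1). Copied 'E' from pos 0. Output: "ECE"
Token 4: backref(off=3, len=3). Copied 'ECE' from pos 0. Output: "ECEECE"

Answer: ECEECE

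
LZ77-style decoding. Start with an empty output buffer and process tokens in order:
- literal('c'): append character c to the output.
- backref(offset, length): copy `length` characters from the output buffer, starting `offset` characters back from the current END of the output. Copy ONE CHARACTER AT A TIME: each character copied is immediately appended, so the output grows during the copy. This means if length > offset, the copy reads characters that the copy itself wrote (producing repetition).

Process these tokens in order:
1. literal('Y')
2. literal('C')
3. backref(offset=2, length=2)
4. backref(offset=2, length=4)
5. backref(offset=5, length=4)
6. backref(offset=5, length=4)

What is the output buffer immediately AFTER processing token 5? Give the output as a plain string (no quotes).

Token 1: literal('Y'). Output: "Y"
Token 2: literal('C'). Output: "YC"
Token 3: backref(off=2, len=2). Copied 'YC' from pos 0. Output: "YCYC"
Token 4: backref(off=2, len=4) (overlapping!). Copied 'YCYC' from pos 2. Output: "YCYCYCYC"
Token 5: backref(off=5, len=4). Copied 'CYCY' from pos 3. Output: "YCYCYCYCCYCY"

Answer: YCYCYCYCCYCY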